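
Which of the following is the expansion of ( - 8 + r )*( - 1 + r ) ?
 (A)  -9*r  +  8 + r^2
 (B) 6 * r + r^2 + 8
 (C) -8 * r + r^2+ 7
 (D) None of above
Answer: A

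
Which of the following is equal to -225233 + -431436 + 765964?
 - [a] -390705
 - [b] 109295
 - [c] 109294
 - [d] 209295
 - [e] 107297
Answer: b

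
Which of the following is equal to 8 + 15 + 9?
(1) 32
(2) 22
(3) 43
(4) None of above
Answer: 1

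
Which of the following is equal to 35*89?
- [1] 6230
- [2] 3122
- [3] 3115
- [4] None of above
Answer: 3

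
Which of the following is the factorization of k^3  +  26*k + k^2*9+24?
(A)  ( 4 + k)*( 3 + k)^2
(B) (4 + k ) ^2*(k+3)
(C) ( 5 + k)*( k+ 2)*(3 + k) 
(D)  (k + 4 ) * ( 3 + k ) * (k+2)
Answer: D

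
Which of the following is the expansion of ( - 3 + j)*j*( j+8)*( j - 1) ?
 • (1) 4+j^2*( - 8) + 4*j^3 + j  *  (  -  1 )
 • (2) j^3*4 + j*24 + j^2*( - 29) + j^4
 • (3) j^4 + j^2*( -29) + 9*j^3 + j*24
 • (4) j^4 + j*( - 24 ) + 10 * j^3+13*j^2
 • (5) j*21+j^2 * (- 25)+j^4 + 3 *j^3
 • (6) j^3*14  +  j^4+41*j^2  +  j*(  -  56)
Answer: 2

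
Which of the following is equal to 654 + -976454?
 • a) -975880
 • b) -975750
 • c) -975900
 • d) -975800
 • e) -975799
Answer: d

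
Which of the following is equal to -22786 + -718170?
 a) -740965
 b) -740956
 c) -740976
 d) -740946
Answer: b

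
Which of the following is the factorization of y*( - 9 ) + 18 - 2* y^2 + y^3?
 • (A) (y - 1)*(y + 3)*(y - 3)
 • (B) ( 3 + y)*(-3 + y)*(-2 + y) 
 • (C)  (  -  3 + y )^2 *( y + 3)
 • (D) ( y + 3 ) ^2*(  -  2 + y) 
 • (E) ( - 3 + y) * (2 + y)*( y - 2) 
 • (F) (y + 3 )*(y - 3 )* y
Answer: B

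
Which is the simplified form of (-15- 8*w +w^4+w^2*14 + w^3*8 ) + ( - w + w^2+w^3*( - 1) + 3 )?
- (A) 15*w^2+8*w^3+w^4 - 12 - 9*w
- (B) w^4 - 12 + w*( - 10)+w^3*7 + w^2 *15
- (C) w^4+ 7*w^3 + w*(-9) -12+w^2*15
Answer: C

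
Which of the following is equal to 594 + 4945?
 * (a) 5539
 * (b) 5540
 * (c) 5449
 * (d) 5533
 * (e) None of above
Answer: a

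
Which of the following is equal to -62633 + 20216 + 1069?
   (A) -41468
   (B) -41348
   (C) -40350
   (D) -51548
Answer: B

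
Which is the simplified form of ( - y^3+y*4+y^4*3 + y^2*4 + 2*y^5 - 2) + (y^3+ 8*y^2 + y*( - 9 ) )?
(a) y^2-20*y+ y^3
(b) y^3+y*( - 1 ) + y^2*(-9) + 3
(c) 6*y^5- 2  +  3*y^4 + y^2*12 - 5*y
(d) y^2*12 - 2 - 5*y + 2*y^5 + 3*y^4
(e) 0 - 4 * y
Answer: d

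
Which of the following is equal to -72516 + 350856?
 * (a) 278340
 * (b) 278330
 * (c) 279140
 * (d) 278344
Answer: a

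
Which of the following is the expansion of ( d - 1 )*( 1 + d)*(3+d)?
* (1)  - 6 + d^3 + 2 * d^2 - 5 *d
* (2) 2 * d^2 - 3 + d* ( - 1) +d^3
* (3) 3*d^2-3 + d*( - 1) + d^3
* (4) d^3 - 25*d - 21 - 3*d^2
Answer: 3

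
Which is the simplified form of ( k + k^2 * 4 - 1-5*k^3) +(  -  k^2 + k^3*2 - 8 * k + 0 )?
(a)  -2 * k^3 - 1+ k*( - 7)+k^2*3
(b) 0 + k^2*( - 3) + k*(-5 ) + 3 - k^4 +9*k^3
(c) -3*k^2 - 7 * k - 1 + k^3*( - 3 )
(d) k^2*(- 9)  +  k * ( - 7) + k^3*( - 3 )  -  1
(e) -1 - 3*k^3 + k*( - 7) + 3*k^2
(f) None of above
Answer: e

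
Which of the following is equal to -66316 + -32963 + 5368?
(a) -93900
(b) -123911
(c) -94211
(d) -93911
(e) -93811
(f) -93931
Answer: d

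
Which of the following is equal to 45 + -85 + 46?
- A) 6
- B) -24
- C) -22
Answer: A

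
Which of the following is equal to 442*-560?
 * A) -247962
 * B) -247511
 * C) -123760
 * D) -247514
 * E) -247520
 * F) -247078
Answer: E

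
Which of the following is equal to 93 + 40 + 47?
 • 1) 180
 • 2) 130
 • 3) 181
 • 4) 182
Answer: 1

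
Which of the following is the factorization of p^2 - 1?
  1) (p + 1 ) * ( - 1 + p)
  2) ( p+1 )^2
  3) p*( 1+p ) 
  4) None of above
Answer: 1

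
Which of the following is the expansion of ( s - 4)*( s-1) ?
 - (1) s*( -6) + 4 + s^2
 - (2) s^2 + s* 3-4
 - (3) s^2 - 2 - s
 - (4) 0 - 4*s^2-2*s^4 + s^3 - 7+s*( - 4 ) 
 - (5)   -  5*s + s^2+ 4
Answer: 5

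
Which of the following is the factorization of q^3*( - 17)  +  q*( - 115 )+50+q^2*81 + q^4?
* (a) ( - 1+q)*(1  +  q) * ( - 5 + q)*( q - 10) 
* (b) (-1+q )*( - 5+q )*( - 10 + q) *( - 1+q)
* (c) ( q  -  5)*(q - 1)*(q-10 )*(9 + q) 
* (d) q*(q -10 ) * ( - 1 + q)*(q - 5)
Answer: b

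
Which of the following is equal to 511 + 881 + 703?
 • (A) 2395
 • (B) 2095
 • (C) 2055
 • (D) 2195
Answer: B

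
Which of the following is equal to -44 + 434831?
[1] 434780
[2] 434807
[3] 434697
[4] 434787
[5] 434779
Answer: 4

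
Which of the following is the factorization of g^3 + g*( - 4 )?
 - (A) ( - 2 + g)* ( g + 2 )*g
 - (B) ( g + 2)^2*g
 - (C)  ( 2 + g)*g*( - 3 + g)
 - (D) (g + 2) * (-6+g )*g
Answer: A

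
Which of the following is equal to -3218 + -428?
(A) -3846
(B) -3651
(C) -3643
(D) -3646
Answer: D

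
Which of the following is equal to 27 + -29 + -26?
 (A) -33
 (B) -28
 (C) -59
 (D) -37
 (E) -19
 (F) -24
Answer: B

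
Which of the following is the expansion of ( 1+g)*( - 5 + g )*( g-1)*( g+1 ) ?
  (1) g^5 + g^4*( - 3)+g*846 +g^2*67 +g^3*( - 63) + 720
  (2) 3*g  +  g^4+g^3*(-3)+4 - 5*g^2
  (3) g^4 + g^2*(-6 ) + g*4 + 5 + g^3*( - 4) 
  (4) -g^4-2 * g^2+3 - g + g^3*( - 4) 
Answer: 3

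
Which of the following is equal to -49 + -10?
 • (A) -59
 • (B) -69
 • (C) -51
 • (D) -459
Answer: A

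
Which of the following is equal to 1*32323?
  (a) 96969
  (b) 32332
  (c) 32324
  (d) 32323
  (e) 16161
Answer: d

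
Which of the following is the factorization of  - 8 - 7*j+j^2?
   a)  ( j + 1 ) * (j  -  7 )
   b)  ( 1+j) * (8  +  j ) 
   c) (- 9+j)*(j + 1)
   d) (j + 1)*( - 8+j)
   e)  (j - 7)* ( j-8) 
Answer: d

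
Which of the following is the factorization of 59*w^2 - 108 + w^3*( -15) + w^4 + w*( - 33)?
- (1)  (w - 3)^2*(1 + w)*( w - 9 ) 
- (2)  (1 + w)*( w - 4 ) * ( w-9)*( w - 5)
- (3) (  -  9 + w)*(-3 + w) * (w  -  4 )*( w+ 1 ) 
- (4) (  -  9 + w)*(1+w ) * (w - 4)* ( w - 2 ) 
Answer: 3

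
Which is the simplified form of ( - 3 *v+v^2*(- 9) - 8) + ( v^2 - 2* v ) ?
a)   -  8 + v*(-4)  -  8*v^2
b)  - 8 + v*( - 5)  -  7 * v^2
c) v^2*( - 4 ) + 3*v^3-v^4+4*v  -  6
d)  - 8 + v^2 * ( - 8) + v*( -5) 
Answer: d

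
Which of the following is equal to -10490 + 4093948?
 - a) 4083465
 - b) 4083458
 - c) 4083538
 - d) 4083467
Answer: b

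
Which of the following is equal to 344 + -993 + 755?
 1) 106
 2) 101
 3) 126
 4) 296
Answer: 1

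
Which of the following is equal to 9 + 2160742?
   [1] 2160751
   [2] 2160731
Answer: 1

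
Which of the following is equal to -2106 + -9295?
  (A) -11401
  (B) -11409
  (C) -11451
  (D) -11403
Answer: A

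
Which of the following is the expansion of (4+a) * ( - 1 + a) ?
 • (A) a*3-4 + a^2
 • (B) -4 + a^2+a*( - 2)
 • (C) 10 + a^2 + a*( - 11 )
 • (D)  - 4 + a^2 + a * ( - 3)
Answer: A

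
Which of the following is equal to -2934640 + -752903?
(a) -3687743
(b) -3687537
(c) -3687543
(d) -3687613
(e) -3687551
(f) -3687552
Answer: c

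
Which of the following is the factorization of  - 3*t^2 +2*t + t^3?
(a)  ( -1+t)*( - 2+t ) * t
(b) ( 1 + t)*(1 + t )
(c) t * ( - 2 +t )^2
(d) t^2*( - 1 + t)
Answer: a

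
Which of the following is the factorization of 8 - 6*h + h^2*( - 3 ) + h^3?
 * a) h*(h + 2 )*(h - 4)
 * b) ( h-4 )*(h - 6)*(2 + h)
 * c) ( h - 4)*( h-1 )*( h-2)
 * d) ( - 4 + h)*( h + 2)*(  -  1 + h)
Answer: d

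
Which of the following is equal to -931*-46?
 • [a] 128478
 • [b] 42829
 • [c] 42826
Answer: c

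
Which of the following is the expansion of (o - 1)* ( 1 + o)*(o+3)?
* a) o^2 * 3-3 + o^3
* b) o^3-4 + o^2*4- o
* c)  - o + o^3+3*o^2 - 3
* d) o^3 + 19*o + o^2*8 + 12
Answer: c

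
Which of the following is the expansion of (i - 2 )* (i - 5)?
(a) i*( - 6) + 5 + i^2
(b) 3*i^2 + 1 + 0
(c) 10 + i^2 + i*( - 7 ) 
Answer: c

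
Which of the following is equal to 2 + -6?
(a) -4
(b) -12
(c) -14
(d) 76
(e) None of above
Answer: a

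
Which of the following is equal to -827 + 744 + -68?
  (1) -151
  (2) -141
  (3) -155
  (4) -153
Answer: 1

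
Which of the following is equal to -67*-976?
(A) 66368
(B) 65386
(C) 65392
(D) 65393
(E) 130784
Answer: C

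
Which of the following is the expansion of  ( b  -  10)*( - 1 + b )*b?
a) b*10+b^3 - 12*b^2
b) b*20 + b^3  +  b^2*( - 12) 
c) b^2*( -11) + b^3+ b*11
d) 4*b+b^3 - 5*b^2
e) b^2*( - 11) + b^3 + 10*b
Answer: e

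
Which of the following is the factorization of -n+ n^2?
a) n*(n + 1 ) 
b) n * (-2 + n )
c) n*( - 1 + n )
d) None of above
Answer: c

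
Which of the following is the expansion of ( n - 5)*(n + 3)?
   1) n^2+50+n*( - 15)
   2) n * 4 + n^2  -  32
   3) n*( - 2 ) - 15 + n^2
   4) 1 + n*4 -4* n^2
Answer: 3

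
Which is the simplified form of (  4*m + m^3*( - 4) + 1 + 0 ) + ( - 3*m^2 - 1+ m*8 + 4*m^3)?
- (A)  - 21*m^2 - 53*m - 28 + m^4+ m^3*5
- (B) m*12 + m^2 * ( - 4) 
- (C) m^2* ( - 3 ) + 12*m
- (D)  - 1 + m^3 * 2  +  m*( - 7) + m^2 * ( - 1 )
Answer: C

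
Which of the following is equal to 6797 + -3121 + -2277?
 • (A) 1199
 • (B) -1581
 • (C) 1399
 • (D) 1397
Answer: C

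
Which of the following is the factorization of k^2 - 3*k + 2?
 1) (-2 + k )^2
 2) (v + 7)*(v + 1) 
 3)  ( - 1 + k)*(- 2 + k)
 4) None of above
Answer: 3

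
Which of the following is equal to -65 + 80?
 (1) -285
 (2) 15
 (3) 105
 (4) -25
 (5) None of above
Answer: 2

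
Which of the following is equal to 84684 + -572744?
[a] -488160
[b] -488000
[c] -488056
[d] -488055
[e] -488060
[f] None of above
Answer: e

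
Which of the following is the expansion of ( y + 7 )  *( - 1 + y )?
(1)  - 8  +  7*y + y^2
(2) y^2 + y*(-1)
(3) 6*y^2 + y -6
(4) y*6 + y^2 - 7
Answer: 4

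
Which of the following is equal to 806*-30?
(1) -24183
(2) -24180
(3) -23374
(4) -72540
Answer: 2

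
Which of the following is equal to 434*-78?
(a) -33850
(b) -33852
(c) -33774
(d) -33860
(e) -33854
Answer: b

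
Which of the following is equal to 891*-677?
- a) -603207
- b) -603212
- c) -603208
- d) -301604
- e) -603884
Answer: a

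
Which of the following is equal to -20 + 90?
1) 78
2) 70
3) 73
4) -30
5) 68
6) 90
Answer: 2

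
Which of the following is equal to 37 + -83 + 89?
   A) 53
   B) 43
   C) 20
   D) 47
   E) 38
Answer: B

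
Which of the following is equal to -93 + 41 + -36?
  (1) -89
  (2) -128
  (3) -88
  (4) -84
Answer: 3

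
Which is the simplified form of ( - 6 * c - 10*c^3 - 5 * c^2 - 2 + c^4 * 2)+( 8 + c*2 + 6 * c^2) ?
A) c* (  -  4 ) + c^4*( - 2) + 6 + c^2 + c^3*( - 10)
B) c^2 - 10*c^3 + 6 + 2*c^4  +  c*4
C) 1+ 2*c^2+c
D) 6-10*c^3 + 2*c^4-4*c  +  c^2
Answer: D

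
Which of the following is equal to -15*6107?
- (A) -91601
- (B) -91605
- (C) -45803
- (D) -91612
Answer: B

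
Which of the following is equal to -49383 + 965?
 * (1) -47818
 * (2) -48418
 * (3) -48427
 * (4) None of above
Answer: 2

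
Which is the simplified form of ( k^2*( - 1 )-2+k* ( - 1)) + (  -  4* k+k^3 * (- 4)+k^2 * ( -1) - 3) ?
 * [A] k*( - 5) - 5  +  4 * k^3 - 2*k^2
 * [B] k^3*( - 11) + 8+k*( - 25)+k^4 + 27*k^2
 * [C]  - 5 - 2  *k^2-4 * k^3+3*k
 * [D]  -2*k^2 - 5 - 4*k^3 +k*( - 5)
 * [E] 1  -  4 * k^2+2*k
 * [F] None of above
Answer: D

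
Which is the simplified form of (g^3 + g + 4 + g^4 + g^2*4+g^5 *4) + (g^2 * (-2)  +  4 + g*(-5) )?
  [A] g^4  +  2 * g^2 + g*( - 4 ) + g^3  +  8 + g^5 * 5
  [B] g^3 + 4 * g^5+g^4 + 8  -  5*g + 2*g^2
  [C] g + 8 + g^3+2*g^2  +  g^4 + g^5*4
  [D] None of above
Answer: D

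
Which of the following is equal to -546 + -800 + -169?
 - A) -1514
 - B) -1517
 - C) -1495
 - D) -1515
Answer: D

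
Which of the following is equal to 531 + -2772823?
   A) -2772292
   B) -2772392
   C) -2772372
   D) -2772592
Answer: A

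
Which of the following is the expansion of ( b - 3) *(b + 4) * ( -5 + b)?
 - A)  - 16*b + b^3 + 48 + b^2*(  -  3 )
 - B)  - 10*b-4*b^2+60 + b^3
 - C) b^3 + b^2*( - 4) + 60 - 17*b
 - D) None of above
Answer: C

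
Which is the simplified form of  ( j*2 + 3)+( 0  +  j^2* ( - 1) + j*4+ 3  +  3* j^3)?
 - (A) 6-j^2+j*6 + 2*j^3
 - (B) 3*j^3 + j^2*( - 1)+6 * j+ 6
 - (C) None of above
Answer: B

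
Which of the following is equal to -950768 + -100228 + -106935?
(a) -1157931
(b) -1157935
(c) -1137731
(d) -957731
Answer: a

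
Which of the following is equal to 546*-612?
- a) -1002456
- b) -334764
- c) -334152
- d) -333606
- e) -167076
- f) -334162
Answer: c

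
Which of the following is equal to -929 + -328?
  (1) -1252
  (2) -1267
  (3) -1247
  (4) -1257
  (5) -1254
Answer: 4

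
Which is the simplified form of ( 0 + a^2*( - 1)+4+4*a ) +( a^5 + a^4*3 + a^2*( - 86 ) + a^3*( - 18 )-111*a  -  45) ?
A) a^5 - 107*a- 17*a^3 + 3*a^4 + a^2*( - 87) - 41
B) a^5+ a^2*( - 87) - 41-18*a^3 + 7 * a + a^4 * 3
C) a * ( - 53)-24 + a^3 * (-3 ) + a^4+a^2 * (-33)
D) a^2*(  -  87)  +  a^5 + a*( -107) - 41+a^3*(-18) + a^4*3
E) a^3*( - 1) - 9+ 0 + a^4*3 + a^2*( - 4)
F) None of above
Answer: D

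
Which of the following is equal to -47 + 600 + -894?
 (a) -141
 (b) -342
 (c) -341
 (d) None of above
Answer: c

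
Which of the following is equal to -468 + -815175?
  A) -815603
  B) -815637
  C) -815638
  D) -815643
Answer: D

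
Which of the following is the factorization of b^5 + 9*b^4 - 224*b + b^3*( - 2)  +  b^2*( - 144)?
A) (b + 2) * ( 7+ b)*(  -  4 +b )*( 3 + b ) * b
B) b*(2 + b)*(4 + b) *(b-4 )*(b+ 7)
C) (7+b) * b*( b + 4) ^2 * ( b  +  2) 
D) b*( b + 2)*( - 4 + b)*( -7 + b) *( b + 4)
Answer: B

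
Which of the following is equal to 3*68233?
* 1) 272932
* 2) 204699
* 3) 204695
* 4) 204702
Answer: 2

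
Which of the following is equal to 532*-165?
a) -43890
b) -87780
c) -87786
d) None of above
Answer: b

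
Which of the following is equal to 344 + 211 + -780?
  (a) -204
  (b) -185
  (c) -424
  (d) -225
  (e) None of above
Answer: d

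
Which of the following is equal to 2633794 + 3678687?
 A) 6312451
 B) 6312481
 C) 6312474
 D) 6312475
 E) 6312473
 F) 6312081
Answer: B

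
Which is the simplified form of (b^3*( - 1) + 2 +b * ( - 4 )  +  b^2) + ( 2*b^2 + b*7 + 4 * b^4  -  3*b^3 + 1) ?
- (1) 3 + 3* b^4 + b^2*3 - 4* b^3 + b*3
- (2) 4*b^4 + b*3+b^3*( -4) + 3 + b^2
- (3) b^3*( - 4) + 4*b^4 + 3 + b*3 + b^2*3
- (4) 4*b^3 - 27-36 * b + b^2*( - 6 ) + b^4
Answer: 3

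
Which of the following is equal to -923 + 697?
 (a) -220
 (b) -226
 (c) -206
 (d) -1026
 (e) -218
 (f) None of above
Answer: b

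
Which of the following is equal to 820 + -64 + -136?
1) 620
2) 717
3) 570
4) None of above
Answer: 1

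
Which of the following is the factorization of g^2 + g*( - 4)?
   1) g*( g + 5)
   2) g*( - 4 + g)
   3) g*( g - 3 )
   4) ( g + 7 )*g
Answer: 2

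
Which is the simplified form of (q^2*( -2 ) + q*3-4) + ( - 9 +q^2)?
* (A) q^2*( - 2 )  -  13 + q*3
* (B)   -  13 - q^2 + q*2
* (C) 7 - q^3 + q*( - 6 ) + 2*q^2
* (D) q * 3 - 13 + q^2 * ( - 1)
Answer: D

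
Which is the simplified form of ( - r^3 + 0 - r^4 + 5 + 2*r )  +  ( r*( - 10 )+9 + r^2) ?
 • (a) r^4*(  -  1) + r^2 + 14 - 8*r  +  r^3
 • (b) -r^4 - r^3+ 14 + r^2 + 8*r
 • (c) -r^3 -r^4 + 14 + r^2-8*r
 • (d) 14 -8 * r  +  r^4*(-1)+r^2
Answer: c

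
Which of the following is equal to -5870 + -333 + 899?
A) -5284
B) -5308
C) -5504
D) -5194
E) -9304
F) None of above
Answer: F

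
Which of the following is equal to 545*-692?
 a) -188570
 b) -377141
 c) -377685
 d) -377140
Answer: d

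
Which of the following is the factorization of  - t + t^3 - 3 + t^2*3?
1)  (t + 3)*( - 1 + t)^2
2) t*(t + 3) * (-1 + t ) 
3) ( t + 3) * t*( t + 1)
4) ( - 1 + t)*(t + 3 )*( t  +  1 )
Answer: 4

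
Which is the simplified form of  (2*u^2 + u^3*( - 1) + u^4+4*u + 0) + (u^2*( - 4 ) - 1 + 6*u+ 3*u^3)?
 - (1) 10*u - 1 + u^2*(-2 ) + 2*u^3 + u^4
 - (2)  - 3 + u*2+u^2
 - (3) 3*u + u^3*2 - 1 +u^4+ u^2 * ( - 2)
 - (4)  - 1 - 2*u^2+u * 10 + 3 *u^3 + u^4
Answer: 1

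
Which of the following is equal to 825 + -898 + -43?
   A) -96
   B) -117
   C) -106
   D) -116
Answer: D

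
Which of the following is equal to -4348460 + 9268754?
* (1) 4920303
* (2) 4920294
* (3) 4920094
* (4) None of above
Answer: 2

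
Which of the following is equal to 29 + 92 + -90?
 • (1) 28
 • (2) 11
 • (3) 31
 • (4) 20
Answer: 3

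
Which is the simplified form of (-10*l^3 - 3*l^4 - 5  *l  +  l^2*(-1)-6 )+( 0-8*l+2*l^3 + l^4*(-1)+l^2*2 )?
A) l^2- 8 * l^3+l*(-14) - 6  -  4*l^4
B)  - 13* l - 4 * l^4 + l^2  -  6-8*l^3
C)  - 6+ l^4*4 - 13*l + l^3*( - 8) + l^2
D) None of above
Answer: B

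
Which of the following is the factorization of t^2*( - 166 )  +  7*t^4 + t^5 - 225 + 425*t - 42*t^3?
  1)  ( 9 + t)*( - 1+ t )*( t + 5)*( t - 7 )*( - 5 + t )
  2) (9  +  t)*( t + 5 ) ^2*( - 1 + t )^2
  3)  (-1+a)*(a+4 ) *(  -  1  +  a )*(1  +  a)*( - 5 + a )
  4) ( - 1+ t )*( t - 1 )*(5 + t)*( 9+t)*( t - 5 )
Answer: 4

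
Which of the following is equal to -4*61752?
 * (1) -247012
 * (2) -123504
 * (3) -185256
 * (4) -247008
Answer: 4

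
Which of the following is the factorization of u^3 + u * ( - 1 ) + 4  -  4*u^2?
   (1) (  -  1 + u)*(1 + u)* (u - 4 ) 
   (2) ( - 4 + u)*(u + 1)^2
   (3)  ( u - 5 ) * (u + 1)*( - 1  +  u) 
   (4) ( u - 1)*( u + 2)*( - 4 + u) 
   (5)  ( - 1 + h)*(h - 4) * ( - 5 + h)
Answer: 1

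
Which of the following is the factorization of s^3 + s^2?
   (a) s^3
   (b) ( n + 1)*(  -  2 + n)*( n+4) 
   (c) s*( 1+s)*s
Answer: c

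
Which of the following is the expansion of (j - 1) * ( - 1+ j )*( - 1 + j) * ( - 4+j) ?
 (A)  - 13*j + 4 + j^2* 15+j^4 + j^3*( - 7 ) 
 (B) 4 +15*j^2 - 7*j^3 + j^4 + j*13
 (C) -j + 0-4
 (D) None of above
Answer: A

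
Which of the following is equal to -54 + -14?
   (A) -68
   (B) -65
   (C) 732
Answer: A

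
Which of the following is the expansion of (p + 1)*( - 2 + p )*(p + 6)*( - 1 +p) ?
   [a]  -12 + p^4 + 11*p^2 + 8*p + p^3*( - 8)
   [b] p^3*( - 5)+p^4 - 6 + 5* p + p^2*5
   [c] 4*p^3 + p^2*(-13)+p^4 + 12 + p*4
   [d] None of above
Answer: d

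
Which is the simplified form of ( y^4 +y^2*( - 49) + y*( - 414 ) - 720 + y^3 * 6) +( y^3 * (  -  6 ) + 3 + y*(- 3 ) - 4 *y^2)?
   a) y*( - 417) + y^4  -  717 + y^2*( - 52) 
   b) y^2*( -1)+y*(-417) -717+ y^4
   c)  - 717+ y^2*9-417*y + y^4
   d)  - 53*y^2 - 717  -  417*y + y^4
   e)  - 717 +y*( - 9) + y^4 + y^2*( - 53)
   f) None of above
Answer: d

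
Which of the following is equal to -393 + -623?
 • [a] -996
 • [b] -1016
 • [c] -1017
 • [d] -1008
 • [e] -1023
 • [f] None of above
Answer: b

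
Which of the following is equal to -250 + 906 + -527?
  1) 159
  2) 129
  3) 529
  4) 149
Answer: 2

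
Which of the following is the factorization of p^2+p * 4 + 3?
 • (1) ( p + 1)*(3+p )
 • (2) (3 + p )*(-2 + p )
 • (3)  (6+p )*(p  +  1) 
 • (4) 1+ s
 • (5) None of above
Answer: 1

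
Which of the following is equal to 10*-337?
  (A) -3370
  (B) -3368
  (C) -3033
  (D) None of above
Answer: A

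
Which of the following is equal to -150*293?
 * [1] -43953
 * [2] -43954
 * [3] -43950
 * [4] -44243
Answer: 3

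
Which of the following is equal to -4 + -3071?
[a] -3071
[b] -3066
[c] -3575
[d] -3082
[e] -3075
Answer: e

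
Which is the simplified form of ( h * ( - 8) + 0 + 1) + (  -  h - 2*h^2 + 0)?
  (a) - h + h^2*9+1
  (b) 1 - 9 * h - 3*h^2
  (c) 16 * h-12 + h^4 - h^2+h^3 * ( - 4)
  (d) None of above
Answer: d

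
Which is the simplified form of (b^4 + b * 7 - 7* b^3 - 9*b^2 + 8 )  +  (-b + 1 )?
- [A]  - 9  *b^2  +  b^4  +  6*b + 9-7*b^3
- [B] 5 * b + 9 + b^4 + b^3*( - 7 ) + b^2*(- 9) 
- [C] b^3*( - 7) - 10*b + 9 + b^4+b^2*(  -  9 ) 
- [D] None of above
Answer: A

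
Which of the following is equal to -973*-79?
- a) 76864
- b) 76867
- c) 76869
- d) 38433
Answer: b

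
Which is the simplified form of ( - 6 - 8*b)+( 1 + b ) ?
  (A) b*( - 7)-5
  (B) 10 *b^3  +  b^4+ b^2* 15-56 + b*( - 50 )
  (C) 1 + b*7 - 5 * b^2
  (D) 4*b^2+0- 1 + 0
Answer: A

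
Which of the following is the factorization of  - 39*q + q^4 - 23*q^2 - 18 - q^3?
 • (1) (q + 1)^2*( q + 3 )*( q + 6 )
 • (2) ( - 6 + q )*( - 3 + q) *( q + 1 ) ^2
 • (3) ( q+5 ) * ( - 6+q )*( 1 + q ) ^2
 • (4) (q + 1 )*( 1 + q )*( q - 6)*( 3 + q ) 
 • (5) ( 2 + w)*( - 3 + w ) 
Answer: 4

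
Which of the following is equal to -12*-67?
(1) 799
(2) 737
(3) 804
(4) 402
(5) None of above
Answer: 3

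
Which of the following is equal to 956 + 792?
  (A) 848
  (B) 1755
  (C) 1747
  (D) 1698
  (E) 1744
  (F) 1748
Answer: F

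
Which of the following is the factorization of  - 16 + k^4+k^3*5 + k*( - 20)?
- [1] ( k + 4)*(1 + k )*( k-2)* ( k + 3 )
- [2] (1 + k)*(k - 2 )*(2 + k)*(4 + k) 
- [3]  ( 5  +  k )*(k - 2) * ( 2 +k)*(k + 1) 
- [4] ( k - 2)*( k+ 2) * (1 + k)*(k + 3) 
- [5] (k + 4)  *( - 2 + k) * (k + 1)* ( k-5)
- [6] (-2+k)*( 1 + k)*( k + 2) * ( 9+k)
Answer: 2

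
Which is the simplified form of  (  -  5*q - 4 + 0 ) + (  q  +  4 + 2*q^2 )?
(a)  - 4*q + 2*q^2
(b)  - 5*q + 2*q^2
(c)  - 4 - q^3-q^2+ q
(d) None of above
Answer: a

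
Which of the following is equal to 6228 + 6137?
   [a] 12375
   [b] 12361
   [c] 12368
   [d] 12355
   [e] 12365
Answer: e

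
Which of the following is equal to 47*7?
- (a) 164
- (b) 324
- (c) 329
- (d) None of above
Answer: c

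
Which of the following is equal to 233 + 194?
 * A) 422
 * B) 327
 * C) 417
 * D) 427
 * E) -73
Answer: D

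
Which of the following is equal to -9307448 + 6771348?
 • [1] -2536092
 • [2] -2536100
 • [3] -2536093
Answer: 2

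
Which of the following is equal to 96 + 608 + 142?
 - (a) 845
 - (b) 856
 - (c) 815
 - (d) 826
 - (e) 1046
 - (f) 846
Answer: f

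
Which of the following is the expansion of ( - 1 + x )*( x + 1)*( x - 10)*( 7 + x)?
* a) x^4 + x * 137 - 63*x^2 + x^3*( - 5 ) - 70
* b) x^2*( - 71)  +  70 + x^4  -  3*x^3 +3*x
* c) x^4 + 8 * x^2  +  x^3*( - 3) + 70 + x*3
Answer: b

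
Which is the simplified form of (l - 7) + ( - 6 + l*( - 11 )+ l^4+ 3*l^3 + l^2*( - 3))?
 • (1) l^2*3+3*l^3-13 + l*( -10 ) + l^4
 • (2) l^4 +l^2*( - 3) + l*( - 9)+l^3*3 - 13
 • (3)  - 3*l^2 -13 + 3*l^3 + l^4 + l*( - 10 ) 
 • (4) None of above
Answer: 3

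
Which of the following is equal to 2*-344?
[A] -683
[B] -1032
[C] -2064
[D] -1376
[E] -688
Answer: E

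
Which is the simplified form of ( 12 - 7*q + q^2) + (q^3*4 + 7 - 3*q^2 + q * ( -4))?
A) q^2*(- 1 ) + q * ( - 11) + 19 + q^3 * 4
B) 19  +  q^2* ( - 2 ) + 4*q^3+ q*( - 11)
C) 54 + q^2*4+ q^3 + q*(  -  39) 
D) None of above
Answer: B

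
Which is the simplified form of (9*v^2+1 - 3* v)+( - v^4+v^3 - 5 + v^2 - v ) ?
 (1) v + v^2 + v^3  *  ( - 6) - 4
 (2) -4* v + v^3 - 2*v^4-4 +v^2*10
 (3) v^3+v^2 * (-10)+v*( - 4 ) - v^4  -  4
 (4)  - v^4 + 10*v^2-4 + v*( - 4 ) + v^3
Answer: 4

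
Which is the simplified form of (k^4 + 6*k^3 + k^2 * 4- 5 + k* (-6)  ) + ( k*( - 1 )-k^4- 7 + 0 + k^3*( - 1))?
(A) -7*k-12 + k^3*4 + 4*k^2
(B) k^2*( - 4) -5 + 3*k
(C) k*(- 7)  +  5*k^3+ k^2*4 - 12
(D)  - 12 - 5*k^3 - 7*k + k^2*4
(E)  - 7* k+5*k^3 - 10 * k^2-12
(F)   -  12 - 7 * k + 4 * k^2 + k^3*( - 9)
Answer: C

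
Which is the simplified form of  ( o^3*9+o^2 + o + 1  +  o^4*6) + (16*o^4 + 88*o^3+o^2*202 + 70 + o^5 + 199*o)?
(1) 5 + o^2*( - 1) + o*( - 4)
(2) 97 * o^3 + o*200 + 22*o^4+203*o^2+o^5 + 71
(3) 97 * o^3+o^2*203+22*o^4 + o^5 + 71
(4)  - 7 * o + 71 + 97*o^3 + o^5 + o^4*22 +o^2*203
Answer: 2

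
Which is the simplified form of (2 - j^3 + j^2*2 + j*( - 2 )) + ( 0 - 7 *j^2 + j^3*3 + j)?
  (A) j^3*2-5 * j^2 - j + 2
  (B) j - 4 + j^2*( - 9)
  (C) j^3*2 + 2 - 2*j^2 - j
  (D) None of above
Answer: A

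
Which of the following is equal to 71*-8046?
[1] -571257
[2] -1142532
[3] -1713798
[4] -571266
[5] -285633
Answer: 4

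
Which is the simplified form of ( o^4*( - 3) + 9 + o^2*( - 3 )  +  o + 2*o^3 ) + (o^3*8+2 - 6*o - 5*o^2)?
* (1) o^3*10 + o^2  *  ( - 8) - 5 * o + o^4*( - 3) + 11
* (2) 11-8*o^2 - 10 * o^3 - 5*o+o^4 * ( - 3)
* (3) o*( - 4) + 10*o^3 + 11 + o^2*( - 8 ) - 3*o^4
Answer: 1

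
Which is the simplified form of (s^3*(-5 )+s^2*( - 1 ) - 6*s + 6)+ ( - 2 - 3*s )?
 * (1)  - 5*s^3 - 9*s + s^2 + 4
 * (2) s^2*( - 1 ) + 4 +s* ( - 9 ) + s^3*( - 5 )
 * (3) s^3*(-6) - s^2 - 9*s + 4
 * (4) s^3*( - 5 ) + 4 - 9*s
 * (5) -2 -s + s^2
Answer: 2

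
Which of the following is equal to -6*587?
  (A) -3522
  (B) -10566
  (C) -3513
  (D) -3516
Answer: A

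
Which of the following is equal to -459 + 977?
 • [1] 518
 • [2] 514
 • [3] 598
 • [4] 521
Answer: 1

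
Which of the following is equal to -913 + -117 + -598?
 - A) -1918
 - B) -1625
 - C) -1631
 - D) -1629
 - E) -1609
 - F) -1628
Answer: F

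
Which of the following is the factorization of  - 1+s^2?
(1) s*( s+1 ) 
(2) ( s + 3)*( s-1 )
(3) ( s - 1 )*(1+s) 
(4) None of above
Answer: 3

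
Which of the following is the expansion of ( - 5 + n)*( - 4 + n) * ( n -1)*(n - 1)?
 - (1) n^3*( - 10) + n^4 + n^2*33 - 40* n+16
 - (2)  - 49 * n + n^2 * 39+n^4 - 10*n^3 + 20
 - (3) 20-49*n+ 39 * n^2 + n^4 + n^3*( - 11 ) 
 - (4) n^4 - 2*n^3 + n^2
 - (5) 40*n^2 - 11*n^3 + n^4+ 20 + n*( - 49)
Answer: 3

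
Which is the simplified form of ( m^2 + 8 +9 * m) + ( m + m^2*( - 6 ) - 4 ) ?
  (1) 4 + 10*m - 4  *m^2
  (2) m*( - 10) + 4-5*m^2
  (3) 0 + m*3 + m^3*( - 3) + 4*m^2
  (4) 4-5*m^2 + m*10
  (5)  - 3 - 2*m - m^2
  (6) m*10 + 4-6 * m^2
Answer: 4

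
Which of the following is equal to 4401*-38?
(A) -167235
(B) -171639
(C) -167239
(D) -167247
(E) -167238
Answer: E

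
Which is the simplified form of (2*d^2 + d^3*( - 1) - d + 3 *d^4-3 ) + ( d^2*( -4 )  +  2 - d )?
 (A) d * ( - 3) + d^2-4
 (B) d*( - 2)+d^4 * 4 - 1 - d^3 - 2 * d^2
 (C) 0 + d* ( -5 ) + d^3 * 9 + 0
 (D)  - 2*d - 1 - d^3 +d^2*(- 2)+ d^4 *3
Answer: D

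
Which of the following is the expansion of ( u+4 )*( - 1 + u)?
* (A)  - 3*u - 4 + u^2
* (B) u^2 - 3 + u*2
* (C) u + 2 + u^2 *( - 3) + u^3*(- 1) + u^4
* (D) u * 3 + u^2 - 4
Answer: D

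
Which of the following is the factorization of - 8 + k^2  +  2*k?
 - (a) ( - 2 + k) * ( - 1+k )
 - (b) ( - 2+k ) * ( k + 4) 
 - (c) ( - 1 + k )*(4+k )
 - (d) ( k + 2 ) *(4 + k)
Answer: b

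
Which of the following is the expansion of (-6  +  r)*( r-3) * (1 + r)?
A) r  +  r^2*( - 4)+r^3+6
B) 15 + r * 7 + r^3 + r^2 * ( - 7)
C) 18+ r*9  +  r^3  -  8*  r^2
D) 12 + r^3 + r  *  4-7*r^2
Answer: C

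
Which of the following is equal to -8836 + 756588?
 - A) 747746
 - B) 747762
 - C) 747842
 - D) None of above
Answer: D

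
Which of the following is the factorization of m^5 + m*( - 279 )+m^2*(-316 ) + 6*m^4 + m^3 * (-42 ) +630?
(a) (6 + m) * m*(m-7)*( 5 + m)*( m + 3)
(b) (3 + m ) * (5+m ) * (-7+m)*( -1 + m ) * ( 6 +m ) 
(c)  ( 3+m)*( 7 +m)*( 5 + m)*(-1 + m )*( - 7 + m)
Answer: b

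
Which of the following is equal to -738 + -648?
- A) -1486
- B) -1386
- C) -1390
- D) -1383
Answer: B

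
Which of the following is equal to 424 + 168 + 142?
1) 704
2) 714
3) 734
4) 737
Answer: 3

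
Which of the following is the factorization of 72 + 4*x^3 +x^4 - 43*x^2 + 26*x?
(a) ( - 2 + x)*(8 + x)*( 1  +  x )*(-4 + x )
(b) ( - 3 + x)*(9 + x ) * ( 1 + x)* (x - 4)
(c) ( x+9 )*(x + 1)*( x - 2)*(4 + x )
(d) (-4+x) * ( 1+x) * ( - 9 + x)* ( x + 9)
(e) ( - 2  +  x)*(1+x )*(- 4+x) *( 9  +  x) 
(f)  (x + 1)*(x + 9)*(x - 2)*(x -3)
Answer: e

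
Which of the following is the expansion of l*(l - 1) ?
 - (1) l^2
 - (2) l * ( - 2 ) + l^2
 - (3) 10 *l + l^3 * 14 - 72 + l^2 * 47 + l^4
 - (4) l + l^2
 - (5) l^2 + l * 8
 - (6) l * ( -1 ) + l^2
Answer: 6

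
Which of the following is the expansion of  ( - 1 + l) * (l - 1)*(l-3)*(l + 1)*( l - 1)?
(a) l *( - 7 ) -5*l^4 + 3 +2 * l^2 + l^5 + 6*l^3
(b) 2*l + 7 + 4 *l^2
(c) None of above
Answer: a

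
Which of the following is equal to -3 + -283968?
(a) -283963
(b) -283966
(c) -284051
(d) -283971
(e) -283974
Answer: d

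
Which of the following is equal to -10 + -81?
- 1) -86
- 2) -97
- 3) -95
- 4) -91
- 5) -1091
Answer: 4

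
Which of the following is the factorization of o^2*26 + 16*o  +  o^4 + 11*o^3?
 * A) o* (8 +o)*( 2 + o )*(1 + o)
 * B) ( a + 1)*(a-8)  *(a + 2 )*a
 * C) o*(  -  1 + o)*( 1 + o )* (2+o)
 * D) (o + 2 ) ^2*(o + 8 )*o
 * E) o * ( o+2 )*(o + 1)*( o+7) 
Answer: A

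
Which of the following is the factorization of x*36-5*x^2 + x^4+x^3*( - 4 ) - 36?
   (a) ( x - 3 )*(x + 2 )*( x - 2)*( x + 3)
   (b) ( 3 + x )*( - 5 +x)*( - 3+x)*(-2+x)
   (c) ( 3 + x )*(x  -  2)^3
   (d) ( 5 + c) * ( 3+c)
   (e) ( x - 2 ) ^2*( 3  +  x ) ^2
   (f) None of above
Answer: f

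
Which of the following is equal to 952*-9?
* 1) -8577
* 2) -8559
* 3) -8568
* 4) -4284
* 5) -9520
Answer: 3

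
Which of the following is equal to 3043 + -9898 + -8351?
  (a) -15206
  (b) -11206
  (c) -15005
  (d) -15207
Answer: a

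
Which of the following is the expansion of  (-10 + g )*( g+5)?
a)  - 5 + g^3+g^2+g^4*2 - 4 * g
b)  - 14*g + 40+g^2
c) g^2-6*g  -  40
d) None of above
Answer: d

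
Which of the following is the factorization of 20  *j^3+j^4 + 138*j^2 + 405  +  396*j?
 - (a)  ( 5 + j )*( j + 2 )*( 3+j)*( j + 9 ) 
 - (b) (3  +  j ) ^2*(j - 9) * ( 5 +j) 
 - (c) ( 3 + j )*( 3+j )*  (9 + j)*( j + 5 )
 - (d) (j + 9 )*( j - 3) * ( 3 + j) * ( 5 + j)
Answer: c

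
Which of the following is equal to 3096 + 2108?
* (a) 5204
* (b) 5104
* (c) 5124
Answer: a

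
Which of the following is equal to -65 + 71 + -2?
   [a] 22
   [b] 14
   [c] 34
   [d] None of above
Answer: d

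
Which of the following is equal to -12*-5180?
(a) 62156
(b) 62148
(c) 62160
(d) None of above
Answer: c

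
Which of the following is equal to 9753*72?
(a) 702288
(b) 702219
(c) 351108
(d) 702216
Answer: d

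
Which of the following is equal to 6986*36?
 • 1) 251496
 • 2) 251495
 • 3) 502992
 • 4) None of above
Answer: 1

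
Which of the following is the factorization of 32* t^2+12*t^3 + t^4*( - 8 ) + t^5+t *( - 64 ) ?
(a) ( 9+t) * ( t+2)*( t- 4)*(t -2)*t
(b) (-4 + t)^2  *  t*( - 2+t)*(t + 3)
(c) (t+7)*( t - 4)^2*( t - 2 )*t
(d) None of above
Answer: d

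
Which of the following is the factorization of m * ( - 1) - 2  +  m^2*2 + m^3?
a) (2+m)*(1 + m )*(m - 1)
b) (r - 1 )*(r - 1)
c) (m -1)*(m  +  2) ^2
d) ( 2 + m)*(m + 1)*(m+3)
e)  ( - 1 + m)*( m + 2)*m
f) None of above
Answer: a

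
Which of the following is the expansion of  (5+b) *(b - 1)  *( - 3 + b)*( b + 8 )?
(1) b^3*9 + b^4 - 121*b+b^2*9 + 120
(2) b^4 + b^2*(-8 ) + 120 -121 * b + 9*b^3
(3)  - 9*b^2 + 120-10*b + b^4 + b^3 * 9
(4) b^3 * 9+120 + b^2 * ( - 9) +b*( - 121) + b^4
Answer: 4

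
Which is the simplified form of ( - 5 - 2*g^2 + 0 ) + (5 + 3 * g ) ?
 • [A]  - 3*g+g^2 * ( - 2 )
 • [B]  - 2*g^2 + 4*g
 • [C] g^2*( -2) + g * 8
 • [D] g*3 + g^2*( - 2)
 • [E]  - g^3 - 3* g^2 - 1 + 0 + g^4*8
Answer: D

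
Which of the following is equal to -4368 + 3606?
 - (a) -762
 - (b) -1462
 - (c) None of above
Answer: a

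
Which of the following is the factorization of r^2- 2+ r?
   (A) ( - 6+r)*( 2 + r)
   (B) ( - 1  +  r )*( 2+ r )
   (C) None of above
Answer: B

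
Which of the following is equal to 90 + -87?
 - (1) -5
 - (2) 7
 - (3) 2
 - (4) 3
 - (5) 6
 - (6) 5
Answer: 4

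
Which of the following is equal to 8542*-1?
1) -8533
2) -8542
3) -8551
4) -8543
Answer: 2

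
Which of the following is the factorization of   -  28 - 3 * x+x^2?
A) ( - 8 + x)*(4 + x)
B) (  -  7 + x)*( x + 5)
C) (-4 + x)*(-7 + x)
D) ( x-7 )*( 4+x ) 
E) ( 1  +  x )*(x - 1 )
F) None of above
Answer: D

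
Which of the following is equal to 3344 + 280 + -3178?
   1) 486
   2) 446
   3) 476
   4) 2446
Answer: 2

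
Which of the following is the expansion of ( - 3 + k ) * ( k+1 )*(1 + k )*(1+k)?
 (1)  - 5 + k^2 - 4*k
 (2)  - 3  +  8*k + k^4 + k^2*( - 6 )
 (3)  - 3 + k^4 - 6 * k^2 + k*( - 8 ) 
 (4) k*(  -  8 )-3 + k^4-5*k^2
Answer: 3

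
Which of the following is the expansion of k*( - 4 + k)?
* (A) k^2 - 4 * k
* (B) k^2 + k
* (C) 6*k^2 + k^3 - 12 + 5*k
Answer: A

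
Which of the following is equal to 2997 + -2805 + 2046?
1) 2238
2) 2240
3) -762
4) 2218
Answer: 1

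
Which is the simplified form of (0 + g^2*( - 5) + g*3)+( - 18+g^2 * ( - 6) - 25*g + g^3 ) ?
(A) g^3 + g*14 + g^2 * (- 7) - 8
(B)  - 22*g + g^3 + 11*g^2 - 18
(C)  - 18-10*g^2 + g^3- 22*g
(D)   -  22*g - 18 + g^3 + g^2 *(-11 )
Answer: D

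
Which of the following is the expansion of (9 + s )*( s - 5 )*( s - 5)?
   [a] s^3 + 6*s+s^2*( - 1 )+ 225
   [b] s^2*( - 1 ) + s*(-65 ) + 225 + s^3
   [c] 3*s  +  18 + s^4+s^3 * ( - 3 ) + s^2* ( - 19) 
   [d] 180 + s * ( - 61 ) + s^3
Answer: b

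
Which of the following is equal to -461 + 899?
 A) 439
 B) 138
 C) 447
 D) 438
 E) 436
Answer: D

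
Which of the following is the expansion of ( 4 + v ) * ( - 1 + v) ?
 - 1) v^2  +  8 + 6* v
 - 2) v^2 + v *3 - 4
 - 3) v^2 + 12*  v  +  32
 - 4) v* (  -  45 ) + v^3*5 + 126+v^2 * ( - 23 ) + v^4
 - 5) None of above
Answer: 2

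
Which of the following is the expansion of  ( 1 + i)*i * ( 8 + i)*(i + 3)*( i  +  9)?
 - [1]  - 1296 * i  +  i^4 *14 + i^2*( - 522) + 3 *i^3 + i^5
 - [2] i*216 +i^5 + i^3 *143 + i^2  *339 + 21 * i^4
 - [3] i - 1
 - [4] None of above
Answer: 2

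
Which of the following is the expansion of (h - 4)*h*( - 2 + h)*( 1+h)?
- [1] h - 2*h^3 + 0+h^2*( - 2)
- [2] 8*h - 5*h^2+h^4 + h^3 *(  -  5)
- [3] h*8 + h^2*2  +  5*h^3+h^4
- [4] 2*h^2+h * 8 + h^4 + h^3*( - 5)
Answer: 4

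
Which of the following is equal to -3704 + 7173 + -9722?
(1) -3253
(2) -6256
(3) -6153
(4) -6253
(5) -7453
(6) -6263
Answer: 4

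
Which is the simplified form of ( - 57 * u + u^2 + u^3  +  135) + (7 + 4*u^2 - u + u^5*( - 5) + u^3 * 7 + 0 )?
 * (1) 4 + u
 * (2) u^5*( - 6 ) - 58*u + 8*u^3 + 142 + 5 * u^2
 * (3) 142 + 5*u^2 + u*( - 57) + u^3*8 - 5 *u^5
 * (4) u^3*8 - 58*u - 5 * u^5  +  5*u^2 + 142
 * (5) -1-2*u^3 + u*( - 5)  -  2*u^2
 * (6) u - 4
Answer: 4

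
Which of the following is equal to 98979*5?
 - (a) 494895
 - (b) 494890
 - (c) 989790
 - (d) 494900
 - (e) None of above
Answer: a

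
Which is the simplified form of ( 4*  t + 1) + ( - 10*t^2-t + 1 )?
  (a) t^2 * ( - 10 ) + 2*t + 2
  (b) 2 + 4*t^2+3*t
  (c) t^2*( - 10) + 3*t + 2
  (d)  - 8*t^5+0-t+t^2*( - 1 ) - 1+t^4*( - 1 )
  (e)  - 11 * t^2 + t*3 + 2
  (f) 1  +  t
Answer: c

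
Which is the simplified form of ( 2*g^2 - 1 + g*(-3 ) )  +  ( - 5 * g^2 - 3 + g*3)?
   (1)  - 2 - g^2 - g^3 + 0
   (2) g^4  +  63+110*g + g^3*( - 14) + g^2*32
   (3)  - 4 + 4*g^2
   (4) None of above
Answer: 4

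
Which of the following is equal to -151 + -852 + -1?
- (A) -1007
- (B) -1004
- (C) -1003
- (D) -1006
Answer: B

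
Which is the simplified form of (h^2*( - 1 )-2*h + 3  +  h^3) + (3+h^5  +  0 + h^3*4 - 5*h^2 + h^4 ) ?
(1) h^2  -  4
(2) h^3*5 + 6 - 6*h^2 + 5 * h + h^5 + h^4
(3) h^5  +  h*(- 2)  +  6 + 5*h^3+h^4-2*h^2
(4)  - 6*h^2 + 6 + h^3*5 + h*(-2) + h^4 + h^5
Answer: 4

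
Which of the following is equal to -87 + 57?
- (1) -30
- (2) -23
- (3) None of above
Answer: 1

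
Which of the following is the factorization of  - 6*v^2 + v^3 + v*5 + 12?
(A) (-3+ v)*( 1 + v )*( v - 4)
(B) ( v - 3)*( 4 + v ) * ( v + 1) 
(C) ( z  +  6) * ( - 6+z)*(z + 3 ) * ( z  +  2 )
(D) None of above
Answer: A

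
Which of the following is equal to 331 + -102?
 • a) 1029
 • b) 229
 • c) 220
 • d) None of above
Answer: b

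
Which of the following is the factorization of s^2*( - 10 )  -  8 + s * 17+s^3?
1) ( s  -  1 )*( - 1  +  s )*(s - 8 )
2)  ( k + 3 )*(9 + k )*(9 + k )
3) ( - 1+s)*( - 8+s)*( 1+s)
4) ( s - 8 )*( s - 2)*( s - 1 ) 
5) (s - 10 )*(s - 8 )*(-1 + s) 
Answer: 1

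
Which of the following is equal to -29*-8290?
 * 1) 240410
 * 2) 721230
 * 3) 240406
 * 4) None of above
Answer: 1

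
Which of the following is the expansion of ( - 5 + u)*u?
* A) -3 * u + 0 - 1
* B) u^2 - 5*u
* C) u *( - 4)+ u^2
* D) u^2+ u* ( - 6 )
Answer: B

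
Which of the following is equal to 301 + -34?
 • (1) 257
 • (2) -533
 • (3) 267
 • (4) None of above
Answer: 3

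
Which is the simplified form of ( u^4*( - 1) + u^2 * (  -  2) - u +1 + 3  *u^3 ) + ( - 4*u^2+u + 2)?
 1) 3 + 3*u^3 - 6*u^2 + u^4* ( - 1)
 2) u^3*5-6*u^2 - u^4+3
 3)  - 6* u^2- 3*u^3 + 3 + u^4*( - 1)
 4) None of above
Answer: 1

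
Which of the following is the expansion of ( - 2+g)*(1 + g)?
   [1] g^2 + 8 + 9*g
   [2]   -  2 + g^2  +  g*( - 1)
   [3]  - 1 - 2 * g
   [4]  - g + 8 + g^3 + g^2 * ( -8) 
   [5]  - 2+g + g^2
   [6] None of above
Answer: 2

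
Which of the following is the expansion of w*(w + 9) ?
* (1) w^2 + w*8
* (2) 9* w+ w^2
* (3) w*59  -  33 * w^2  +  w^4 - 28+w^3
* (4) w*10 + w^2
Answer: 2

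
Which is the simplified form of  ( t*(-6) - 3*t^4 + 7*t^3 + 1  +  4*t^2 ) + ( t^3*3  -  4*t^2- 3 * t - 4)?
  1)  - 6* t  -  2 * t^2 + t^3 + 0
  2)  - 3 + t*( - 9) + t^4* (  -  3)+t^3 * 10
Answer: 2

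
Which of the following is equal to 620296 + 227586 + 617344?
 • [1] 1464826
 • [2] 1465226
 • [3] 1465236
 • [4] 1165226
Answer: 2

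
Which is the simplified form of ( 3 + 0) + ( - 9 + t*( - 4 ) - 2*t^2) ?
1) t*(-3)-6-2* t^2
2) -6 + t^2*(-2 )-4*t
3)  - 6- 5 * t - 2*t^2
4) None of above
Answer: 2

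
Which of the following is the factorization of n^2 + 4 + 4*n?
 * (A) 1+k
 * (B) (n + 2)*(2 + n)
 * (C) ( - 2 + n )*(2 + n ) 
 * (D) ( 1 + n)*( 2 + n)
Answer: B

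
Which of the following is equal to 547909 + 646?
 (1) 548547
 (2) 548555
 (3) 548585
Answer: 2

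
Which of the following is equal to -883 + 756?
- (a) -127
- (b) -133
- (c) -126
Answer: a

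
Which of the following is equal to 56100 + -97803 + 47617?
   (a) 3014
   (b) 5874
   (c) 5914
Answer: c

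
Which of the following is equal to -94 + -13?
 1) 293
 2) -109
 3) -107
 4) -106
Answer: 3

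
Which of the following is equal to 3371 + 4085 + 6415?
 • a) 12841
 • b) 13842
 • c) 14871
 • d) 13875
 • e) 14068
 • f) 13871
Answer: f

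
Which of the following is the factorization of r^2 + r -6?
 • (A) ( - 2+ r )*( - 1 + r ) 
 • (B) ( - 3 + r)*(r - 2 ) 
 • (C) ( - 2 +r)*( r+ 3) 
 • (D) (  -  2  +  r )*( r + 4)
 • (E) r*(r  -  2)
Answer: C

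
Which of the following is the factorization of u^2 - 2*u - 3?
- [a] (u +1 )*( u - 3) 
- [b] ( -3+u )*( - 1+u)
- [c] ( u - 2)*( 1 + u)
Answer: a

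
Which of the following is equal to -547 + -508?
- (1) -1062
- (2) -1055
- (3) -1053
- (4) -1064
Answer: 2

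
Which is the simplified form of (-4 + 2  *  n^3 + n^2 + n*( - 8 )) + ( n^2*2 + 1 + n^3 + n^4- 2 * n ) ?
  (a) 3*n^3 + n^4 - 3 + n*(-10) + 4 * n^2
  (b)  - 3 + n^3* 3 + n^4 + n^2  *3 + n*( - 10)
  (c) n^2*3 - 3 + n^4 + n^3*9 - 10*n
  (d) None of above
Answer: b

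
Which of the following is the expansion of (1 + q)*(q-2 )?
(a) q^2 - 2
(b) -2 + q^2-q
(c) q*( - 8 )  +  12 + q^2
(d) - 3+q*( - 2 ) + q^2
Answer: b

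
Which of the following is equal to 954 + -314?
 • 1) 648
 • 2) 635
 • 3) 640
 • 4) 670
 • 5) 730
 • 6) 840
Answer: 3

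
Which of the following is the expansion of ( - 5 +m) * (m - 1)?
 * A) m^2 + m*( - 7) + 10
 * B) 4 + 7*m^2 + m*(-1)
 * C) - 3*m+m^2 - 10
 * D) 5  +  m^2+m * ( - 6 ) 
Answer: D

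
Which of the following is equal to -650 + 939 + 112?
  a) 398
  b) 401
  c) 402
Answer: b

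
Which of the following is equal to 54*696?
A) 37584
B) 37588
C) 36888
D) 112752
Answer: A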